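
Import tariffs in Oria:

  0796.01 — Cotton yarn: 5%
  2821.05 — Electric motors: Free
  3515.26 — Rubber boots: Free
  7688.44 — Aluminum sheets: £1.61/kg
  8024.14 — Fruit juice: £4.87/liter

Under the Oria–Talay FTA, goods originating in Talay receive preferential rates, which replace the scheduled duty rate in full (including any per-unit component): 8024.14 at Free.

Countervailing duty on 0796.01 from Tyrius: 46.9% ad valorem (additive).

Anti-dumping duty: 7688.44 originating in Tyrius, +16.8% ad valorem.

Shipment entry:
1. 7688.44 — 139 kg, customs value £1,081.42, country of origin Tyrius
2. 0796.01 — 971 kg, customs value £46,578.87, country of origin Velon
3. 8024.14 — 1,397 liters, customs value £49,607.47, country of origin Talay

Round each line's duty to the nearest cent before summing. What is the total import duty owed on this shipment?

£2,734.41

Line 1 (7688.44, Tyrius, 139 kg, £1,081.42):
Base rate for 7688.44 is £1.61/kg.
Additional duty on 7688.44 from Tyrius: +16.8% ad valorem. Applied ad valorem rate = 16.8%.
Duty = £1,081.42 × 16.8% + 139 × £1.61 = £405.47.
Line 2 (0796.01, Velon, 971 kg, £46,578.87):
Base rate for 0796.01 is 5%.
The additional-duty order on 0796.01 targets Tyrius, not Velon; it does not apply.
Duty = £46,578.87 × 5% = £2,328.94.
Line 3 (8024.14, Talay, 1,397 liters, £49,607.47):
Base rate for 8024.14 is £4.87/liter.
Origin Talay qualifies under the Oria–Talay agreement and 8024.14 is covered: preferential rate Free applies instead.
Duty = £49,607.47 × 0% = £0.00.
Total = £405.47 + £2,328.94 + £0.00 = £2,734.41.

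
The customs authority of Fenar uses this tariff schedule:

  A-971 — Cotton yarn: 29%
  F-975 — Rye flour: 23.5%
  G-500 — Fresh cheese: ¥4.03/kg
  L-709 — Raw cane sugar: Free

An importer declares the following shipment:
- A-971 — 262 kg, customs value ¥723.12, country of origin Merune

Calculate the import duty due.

¥209.70

Line 1 (A-971, Merune, 262 kg, ¥723.12):
Base rate for A-971 is 29%.
Duty = ¥723.12 × 29% = ¥209.70.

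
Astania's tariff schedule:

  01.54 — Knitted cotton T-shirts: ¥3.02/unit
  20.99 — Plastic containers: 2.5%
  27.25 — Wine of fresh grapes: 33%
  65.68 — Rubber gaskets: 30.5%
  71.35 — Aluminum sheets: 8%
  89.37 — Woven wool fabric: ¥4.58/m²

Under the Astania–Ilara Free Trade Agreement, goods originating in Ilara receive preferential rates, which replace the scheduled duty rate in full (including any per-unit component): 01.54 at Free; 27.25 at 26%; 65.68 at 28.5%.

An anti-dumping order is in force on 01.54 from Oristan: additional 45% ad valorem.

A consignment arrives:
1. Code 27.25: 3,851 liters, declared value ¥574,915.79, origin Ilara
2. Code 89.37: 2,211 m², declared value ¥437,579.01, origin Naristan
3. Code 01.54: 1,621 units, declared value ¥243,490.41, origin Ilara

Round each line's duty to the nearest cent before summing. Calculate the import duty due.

¥159,604.49

Line 1 (27.25, Ilara, 3,851 liters, ¥574,915.79):
Base rate for 27.25 is 33%.
Origin Ilara qualifies under the Astania–Ilara agreement and 27.25 is covered: preferential rate 26% applies instead.
Duty = ¥574,915.79 × 26% = ¥149,478.11.
Line 2 (89.37, Naristan, 2,211 m², ¥437,579.01):
Base rate for 89.37 is ¥4.58/m².
Duty = 2,211 × ¥4.58 = ¥10,126.38.
Line 3 (01.54, Ilara, 1,621 units, ¥243,490.41):
Base rate for 01.54 is ¥3.02/unit.
Origin Ilara qualifies under the Astania–Ilara agreement and 01.54 is covered: preferential rate Free applies instead.
The additional-duty order on 01.54 targets Oristan, not Ilara; it does not apply.
Duty = ¥243,490.41 × 0% = ¥0.00.
Total = ¥149,478.11 + ¥10,126.38 + ¥0.00 = ¥159,604.49.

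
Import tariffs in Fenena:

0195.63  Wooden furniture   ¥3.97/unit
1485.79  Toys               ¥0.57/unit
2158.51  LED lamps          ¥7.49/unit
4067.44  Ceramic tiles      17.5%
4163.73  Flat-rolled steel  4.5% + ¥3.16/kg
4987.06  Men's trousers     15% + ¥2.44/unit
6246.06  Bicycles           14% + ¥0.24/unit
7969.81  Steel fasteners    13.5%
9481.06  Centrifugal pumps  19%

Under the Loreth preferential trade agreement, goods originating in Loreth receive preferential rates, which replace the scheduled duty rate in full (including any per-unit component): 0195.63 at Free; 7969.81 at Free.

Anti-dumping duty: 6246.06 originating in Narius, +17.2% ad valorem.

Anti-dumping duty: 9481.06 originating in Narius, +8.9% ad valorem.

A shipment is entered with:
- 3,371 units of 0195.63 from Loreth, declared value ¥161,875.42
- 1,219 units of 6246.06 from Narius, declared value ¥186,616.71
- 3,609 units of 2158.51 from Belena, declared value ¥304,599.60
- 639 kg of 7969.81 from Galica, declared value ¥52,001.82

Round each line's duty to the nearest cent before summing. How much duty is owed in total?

Line 1 (0195.63, Loreth, 3,371 units, ¥161,875.42):
Base rate for 0195.63 is ¥3.97/unit.
Origin Loreth qualifies under the Fenena–Loreth agreement and 0195.63 is covered: preferential rate Free applies instead.
Duty = ¥161,875.42 × 0% = ¥0.00.
Line 2 (6246.06, Narius, 1,219 units, ¥186,616.71):
Base rate for 6246.06 is 14% + ¥0.24/unit.
Additional duty on 6246.06 from Narius: +17.2%. Applied ad valorem rate: 14% + 17.2% = 31.2%.
Duty = ¥186,616.71 × 31.2% + 1,219 × ¥0.24 = ¥58,516.97.
Line 3 (2158.51, Belena, 3,609 units, ¥304,599.60):
Base rate for 2158.51 is ¥7.49/unit.
Duty = 3,609 × ¥7.49 = ¥27,031.41.
Line 4 (7969.81, Galica, 639 kg, ¥52,001.82):
Base rate for 7969.81 is 13.5%.
7969.81 has an FTA preferential rate, but origin Galica is not Loreth; base rate stands.
Duty = ¥52,001.82 × 13.5% = ¥7,020.25.
Total = ¥0.00 + ¥58,516.97 + ¥27,031.41 + ¥7,020.25 = ¥92,568.63.

¥92,568.63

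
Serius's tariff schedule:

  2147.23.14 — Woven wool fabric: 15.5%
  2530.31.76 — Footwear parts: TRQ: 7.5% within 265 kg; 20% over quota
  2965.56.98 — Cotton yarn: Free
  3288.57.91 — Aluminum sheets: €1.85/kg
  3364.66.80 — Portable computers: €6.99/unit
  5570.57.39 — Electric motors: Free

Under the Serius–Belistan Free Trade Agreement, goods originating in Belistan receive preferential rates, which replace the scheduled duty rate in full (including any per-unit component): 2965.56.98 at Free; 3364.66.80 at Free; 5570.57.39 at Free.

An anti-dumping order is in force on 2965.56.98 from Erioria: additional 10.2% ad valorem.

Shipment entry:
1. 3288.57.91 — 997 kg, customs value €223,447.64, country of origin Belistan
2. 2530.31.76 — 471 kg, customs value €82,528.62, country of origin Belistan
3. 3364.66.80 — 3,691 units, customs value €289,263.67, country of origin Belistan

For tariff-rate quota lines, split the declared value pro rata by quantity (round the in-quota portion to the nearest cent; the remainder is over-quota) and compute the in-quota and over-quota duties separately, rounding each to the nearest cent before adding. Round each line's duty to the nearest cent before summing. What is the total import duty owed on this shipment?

€12,546.01

Line 1 (3288.57.91, Belistan, 997 kg, €223,447.64):
Base rate for 3288.57.91 is €1.85/kg.
Origin Belistan is the FTA partner but 3288.57.91 is not on the preference list; base rate stands.
Duty = 997 × €1.85 = €1,844.45.
Line 2 (2530.31.76, Belistan, 471 kg, €82,528.62):
Code 2530.31.76 is under a tariff-rate quota (threshold 265 kg). In-quota: 265 kg at 7.5%; over-quota: 206 kg at 20%.
Pro-rata value split: in-quota = €82,528.62 × 265/471 = €46,433.30; over-quota = €82,528.62 − €46,433.30 = €36,095.32.
In-quota duty = €46,433.30 × 7.5% = €3,482.50. Over-quota duty = €36,095.32 × 20% = €7,219.06.
Line duty = €3,482.50 + €7,219.06 = €10,701.56.
Line 3 (3364.66.80, Belistan, 3,691 units, €289,263.67):
Base rate for 3364.66.80 is €6.99/unit.
Origin Belistan qualifies under the Serius–Belistan agreement and 3364.66.80 is covered: preferential rate Free applies instead.
Duty = €289,263.67 × 0% = €0.00.
Total = €1,844.45 + €10,701.56 + €0.00 = €12,546.01.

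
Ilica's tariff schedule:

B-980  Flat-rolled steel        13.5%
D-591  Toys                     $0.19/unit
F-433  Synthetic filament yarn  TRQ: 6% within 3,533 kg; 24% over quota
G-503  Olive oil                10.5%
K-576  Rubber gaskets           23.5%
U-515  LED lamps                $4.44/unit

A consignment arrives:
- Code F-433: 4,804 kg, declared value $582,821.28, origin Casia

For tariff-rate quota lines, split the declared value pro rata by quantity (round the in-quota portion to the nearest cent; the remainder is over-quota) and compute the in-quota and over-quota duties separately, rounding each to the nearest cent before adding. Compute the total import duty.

$62,724.86

Line 1 (F-433, Casia, 4,804 kg, $582,821.28):
Code F-433 is under a tariff-rate quota (threshold 3,533 kg). In-quota: 3,533 kg at 6%; over-quota: 1,271 kg at 24%.
Pro-rata value split: in-quota = $582,821.28 × 3,533/4,804 = $428,623.56; over-quota = $582,821.28 − $428,623.56 = $154,197.72.
In-quota duty = $428,623.56 × 6% = $25,717.41. Over-quota duty = $154,197.72 × 24% = $37,007.45.
Line duty = $25,717.41 + $37,007.45 = $62,724.86.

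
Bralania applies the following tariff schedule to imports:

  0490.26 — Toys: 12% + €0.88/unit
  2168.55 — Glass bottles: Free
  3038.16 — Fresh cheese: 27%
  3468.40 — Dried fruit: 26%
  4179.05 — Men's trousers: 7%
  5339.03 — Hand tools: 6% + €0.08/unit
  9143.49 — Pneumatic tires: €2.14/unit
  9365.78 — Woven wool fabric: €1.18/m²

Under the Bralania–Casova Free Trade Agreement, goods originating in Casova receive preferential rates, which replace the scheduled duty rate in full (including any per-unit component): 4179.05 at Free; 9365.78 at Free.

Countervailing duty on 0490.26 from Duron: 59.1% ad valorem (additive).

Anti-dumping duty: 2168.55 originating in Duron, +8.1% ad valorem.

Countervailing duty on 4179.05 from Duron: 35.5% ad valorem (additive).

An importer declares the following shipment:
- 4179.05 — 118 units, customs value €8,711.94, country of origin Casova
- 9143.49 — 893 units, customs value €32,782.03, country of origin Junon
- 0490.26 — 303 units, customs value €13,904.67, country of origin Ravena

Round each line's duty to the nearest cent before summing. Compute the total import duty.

Line 1 (4179.05, Casova, 118 units, €8,711.94):
Base rate for 4179.05 is 7%.
Origin Casova qualifies under the Bralania–Casova agreement and 4179.05 is covered: preferential rate Free applies instead.
The additional-duty order on 4179.05 targets Duron, not Casova; it does not apply.
Duty = €8,711.94 × 0% = €0.00.
Line 2 (9143.49, Junon, 893 units, €32,782.03):
Base rate for 9143.49 is €2.14/unit.
Duty = 893 × €2.14 = €1,911.02.
Line 3 (0490.26, Ravena, 303 units, €13,904.67):
Base rate for 0490.26 is 12% + €0.88/unit.
The additional-duty order on 0490.26 targets Duron, not Ravena; it does not apply.
Duty = €13,904.67 × 12% + 303 × €0.88 = €1,935.20.
Total = €0.00 + €1,911.02 + €1,935.20 = €3,846.22.

€3,846.22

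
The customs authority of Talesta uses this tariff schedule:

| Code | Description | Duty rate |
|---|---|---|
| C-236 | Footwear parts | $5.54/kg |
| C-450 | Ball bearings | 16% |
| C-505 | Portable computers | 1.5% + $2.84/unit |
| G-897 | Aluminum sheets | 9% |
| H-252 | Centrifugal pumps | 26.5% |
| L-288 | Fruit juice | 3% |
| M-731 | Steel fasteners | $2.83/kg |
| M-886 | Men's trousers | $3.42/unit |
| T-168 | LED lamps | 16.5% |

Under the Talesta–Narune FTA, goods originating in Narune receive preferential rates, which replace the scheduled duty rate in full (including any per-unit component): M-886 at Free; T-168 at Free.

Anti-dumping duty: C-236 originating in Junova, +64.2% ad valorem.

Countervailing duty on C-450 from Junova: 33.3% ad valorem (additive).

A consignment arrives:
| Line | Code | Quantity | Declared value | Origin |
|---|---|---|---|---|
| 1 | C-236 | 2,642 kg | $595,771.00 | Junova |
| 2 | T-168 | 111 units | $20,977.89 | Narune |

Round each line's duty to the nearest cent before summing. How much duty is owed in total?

$397,121.66

Line 1 (C-236, Junova, 2,642 kg, $595,771.00):
Base rate for C-236 is $5.54/kg.
Additional duty on C-236 from Junova: +64.2% ad valorem. Applied ad valorem rate = 64.2%.
Duty = $595,771.00 × 64.2% + 2,642 × $5.54 = $397,121.66.
Line 2 (T-168, Narune, 111 units, $20,977.89):
Base rate for T-168 is 16.5%.
Origin Narune qualifies under the Talesta–Narune agreement and T-168 is covered: preferential rate Free applies instead.
Duty = $20,977.89 × 0% = $0.00.
Total = $397,121.66 + $0.00 = $397,121.66.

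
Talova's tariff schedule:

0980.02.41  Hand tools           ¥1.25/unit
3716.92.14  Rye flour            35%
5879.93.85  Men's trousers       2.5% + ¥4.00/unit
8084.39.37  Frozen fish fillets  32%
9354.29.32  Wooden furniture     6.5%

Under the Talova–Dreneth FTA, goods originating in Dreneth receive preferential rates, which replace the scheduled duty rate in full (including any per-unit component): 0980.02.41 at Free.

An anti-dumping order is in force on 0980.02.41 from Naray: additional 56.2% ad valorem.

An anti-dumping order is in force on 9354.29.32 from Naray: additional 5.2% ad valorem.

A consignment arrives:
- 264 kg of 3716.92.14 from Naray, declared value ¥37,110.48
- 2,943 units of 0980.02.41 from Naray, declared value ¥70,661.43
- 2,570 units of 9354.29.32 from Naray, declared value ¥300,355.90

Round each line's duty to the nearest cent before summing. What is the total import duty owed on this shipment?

Line 1 (3716.92.14, Naray, 264 kg, ¥37,110.48):
Base rate for 3716.92.14 is 35%.
Duty = ¥37,110.48 × 35% = ¥12,988.67.
Line 2 (0980.02.41, Naray, 2,943 units, ¥70,661.43):
Base rate for 0980.02.41 is ¥1.25/unit.
0980.02.41 has an FTA preferential rate, but origin Naray is not Dreneth; base rate stands.
Additional duty on 0980.02.41 from Naray: +56.2% ad valorem. Applied ad valorem rate = 56.2%.
Duty = ¥70,661.43 × 56.2% + 2,943 × ¥1.25 = ¥43,390.47.
Line 3 (9354.29.32, Naray, 2,570 units, ¥300,355.90):
Base rate for 9354.29.32 is 6.5%.
Additional duty on 9354.29.32 from Naray: +5.2%. Applied ad valorem rate: 6.5% + 5.2% = 11.7%.
Duty = ¥300,355.90 × 11.7% = ¥35,141.64.
Total = ¥12,988.67 + ¥43,390.47 + ¥35,141.64 = ¥91,520.78.

¥91,520.78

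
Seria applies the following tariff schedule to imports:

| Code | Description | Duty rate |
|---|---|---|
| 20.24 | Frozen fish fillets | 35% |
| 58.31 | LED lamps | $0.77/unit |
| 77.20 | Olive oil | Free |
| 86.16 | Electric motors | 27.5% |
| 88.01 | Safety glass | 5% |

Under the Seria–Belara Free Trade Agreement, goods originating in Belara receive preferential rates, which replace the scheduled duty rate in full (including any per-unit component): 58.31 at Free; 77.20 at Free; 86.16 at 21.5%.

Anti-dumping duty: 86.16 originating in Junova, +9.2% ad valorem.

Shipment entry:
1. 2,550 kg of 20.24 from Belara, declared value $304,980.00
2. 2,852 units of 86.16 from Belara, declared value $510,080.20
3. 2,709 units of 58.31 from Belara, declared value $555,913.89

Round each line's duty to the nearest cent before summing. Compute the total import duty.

$216,410.24

Line 1 (20.24, Belara, 2,550 kg, $304,980.00):
Base rate for 20.24 is 35%.
Origin Belara is the FTA partner but 20.24 is not on the preference list; base rate stands.
Duty = $304,980.00 × 35% = $106,743.00.
Line 2 (86.16, Belara, 2,852 units, $510,080.20):
Base rate for 86.16 is 27.5%.
Origin Belara qualifies under the Seria–Belara agreement and 86.16 is covered: preferential rate 21.5% applies instead.
The additional-duty order on 86.16 targets Junova, not Belara; it does not apply.
Duty = $510,080.20 × 21.5% = $109,667.24.
Line 3 (58.31, Belara, 2,709 units, $555,913.89):
Base rate for 58.31 is $0.77/unit.
Origin Belara qualifies under the Seria–Belara agreement and 58.31 is covered: preferential rate Free applies instead.
Duty = $555,913.89 × 0% = $0.00.
Total = $106,743.00 + $109,667.24 + $0.00 = $216,410.24.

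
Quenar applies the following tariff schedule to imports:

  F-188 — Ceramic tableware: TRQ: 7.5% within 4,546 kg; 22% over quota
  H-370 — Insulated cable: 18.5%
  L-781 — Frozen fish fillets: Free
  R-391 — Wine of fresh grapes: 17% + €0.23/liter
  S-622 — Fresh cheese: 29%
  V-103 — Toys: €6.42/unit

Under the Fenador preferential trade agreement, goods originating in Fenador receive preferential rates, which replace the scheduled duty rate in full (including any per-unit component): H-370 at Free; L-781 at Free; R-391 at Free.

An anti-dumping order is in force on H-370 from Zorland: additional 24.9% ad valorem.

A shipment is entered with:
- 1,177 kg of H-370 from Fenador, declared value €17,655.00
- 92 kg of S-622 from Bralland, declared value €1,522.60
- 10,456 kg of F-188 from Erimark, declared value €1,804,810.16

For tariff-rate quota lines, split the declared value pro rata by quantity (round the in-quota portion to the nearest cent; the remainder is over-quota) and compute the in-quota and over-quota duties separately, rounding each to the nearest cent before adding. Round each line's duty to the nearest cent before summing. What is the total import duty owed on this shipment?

€283,720.45

Line 1 (H-370, Fenador, 1,177 kg, €17,655.00):
Base rate for H-370 is 18.5%.
Origin Fenador qualifies under the Quenar–Fenador agreement and H-370 is covered: preferential rate Free applies instead.
The additional-duty order on H-370 targets Zorland, not Fenador; it does not apply.
Duty = €17,655.00 × 0% = €0.00.
Line 2 (S-622, Bralland, 92 kg, €1,522.60):
Base rate for S-622 is 29%.
Duty = €1,522.60 × 29% = €441.55.
Line 3 (F-188, Erimark, 10,456 kg, €1,804,810.16):
Code F-188 is under a tariff-rate quota (threshold 4,546 kg). In-quota: 4,546 kg at 7.5%; over-quota: 5,910 kg at 22%.
Pro-rata value split: in-quota = €1,804,810.16 × 4,546/10,456 = €784,685.06; over-quota = €1,804,810.16 − €784,685.06 = €1,020,125.10.
In-quota duty = €784,685.06 × 7.5% = €58,851.38. Over-quota duty = €1,020,125.10 × 22% = €224,427.52.
Line duty = €58,851.38 + €224,427.52 = €283,278.90.
Total = €0.00 + €441.55 + €283,278.90 = €283,720.45.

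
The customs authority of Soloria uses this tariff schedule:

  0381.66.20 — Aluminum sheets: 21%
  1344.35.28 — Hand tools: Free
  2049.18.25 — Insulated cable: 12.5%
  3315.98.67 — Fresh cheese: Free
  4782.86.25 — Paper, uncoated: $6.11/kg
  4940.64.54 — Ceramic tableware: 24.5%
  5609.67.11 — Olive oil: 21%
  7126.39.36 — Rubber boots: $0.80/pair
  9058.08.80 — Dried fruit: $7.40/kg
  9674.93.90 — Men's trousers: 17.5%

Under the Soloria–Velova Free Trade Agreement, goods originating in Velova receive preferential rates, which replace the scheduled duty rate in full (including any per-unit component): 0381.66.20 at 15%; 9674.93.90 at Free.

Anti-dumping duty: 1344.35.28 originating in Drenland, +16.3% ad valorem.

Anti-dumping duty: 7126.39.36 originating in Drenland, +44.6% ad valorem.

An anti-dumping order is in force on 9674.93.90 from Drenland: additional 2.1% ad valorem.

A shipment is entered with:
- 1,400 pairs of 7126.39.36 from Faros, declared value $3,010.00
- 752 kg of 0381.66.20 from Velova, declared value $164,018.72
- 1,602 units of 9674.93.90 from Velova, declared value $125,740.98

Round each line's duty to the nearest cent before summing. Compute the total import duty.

$25,722.81

Line 1 (7126.39.36, Faros, 1,400 pairs, $3,010.00):
Base rate for 7126.39.36 is $0.80/pair.
The additional-duty order on 7126.39.36 targets Drenland, not Faros; it does not apply.
Duty = 1,400 × $0.80 = $1,120.00.
Line 2 (0381.66.20, Velova, 752 kg, $164,018.72):
Base rate for 0381.66.20 is 21%.
Origin Velova qualifies under the Soloria–Velova agreement and 0381.66.20 is covered: preferential rate 15% applies instead.
Duty = $164,018.72 × 15% = $24,602.81.
Line 3 (9674.93.90, Velova, 1,602 units, $125,740.98):
Base rate for 9674.93.90 is 17.5%.
Origin Velova qualifies under the Soloria–Velova agreement and 9674.93.90 is covered: preferential rate Free applies instead.
The additional-duty order on 9674.93.90 targets Drenland, not Velova; it does not apply.
Duty = $125,740.98 × 0% = $0.00.
Total = $1,120.00 + $24,602.81 + $0.00 = $25,722.81.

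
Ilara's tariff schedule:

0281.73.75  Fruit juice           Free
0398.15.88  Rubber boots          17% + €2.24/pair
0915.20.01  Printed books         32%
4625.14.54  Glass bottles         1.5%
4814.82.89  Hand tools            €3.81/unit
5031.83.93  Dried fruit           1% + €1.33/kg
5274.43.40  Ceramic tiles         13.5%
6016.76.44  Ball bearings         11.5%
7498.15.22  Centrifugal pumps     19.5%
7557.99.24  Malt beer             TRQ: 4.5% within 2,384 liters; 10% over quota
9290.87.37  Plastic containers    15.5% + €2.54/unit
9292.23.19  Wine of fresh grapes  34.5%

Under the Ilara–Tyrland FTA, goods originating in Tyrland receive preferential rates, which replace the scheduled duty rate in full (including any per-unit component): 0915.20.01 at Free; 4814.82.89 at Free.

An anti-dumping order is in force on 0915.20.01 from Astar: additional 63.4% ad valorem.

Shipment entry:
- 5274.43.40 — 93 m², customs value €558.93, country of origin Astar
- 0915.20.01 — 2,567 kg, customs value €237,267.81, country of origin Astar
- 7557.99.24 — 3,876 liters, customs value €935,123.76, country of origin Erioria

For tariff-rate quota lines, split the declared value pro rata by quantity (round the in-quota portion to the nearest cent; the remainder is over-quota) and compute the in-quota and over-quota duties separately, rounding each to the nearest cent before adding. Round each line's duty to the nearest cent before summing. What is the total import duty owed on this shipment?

Line 1 (5274.43.40, Astar, 93 m², €558.93):
Base rate for 5274.43.40 is 13.5%.
Duty = €558.93 × 13.5% = €75.46.
Line 2 (0915.20.01, Astar, 2,567 kg, €237,267.81):
Base rate for 0915.20.01 is 32%.
0915.20.01 has an FTA preferential rate, but origin Astar is not Tyrland; base rate stands.
Additional duty on 0915.20.01 from Astar: +63.4%. Applied ad valorem rate: 32% + 63.4% = 95.4%.
Duty = €237,267.81 × 95.4% = €226,353.49.
Line 3 (7557.99.24, Erioria, 3,876 liters, €935,123.76):
Code 7557.99.24 is under a tariff-rate quota (threshold 2,384 liters). In-quota: 2,384 liters at 4.5%; over-quota: 1,492 liters at 10%.
Pro-rata value split: in-quota = €935,123.76 × 2,384/3,876 = €575,163.84; over-quota = €935,123.76 − €575,163.84 = €359,959.92.
In-quota duty = €575,163.84 × 4.5% = €25,882.37. Over-quota duty = €359,959.92 × 10% = €35,995.99.
Line duty = €25,882.37 + €35,995.99 = €61,878.36.
Total = €75.46 + €226,353.49 + €61,878.36 = €288,307.31.

€288,307.31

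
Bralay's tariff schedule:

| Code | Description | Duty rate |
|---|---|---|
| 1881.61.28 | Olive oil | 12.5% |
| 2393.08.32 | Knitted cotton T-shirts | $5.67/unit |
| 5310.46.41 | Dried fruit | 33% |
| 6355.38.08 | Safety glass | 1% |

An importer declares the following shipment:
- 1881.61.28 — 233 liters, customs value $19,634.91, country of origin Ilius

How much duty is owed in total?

$2,454.36

Line 1 (1881.61.28, Ilius, 233 liters, $19,634.91):
Base rate for 1881.61.28 is 12.5%.
Duty = $19,634.91 × 12.5% = $2,454.36.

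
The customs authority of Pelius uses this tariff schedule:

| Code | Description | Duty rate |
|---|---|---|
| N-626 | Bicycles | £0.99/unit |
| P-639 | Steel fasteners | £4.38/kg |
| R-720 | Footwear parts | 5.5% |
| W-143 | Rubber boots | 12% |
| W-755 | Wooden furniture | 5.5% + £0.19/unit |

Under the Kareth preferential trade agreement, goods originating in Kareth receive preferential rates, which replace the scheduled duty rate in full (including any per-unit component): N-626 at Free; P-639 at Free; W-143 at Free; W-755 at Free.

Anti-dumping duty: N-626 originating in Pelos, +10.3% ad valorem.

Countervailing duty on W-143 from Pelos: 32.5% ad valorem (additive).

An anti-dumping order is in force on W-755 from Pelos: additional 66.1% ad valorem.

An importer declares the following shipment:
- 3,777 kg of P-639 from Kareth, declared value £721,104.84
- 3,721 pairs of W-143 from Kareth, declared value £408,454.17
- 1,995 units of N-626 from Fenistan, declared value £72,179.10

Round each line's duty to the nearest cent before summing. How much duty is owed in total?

£1,975.05

Line 1 (P-639, Kareth, 3,777 kg, £721,104.84):
Base rate for P-639 is £4.38/kg.
Origin Kareth qualifies under the Pelius–Kareth agreement and P-639 is covered: preferential rate Free applies instead.
Duty = £721,104.84 × 0% = £0.00.
Line 2 (W-143, Kareth, 3,721 pairs, £408,454.17):
Base rate for W-143 is 12%.
Origin Kareth qualifies under the Pelius–Kareth agreement and W-143 is covered: preferential rate Free applies instead.
The additional-duty order on W-143 targets Pelos, not Kareth; it does not apply.
Duty = £408,454.17 × 0% = £0.00.
Line 3 (N-626, Fenistan, 1,995 units, £72,179.10):
Base rate for N-626 is £0.99/unit.
N-626 has an FTA preferential rate, but origin Fenistan is not Kareth; base rate stands.
The additional-duty order on N-626 targets Pelos, not Fenistan; it does not apply.
Duty = 1,995 × £0.99 = £1,975.05.
Total = £0.00 + £0.00 + £1,975.05 = £1,975.05.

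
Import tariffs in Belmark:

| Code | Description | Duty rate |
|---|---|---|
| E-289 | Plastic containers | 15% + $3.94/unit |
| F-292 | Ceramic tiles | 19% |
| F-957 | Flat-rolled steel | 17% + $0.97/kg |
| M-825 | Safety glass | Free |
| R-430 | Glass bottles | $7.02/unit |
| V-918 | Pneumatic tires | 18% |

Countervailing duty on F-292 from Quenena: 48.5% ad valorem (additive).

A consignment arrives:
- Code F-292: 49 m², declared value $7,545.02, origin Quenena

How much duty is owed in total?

$5,092.89

Line 1 (F-292, Quenena, 49 m², $7,545.02):
Base rate for F-292 is 19%.
Additional duty on F-292 from Quenena: +48.5%. Applied ad valorem rate: 19% + 48.5% = 67.5%.
Duty = $7,545.02 × 67.5% = $5,092.89.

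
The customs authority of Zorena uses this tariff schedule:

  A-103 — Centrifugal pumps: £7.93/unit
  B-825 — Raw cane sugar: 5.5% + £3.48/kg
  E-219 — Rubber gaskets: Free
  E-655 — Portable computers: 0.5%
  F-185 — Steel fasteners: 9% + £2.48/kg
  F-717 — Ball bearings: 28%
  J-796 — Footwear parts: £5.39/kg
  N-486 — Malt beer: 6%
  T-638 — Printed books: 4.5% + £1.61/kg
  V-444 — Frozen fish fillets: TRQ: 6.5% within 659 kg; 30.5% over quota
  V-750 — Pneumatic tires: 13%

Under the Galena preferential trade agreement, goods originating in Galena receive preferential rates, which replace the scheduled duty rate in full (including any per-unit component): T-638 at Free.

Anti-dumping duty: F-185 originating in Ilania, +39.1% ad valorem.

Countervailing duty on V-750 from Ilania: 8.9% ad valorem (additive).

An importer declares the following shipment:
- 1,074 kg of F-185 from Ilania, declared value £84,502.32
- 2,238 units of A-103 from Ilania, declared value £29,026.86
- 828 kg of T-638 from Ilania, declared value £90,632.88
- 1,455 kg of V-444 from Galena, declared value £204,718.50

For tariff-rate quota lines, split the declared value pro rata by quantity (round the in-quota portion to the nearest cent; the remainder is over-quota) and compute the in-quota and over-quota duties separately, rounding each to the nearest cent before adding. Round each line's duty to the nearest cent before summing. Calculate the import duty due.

£106,654.07

Line 1 (F-185, Ilania, 1,074 kg, £84,502.32):
Base rate for F-185 is 9% + £2.48/kg.
Additional duty on F-185 from Ilania: +39.1%. Applied ad valorem rate: 9% + 39.1% = 48.1%.
Duty = £84,502.32 × 48.1% + 1,074 × £2.48 = £43,309.14.
Line 2 (A-103, Ilania, 2,238 units, £29,026.86):
Base rate for A-103 is £7.93/unit.
Duty = 2,238 × £7.93 = £17,747.34.
Line 3 (T-638, Ilania, 828 kg, £90,632.88):
Base rate for T-638 is 4.5% + £1.61/kg.
T-638 has an FTA preferential rate, but origin Ilania is not Galena; base rate stands.
Duty = £90,632.88 × 4.5% + 828 × £1.61 = £5,411.56.
Line 4 (V-444, Galena, 1,455 kg, £204,718.50):
Code V-444 is under a tariff-rate quota (threshold 659 kg). In-quota: 659 kg at 6.5%; over-quota: 796 kg at 30.5%.
Pro-rata value split: in-quota = £204,718.50 × 659/1,455 = £92,721.30; over-quota = £204,718.50 − £92,721.30 = £111,997.20.
In-quota duty = £92,721.30 × 6.5% = £6,026.88. Over-quota duty = £111,997.20 × 30.5% = £34,159.15.
Line duty = £6,026.88 + £34,159.15 = £40,186.03.
Total = £43,309.14 + £17,747.34 + £5,411.56 + £40,186.03 = £106,654.07.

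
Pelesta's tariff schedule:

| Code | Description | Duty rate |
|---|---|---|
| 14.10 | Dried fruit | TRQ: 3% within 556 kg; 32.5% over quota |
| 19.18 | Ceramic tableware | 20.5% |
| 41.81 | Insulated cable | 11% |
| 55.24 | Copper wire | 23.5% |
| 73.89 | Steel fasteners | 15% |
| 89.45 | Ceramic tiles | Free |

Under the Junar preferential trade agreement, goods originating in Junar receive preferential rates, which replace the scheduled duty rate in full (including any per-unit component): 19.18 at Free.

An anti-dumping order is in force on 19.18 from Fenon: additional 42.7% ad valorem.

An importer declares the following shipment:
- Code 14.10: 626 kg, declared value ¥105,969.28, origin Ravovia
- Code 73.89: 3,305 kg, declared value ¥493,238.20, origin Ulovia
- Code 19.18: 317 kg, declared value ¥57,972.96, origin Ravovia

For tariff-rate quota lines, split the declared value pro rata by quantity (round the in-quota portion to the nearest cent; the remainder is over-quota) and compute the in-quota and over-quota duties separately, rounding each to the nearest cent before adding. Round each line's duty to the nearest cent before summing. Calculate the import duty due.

Line 1 (14.10, Ravovia, 626 kg, ¥105,969.28):
Code 14.10 is under a tariff-rate quota (threshold 556 kg). In-quota: 556 kg at 3%; over-quota: 70 kg at 32.5%.
Pro-rata value split: in-quota = ¥105,969.28 × 556/626 = ¥94,119.68; over-quota = ¥105,969.28 − ¥94,119.68 = ¥11,849.60.
In-quota duty = ¥94,119.68 × 3% = ¥2,823.59. Over-quota duty = ¥11,849.60 × 32.5% = ¥3,851.12.
Line duty = ¥2,823.59 + ¥3,851.12 = ¥6,674.71.
Line 2 (73.89, Ulovia, 3,305 kg, ¥493,238.20):
Base rate for 73.89 is 15%.
Duty = ¥493,238.20 × 15% = ¥73,985.73.
Line 3 (19.18, Ravovia, 317 kg, ¥57,972.96):
Base rate for 19.18 is 20.5%.
19.18 has an FTA preferential rate, but origin Ravovia is not Junar; base rate stands.
The additional-duty order on 19.18 targets Fenon, not Ravovia; it does not apply.
Duty = ¥57,972.96 × 20.5% = ¥11,884.46.
Total = ¥6,674.71 + ¥73,985.73 + ¥11,884.46 = ¥92,544.90.

¥92,544.90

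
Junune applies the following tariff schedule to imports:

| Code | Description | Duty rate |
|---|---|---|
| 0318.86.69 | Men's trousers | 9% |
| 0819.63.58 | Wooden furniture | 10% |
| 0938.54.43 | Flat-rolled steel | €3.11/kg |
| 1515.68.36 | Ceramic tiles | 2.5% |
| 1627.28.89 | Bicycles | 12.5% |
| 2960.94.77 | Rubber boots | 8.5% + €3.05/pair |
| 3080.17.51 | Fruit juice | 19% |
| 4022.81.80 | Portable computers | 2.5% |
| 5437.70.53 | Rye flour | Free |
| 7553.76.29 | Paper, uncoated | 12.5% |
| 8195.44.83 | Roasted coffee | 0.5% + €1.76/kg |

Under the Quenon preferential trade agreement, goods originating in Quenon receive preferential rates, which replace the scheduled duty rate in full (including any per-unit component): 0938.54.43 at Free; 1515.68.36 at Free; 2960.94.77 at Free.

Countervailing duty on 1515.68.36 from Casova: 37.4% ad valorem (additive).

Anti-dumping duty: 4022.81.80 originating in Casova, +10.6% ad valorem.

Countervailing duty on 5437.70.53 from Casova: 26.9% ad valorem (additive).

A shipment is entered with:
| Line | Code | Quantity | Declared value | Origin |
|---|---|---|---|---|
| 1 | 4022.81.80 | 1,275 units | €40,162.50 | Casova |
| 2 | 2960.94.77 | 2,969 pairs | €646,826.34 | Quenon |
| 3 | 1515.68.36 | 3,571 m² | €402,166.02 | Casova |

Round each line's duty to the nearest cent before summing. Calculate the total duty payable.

€165,725.53

Line 1 (4022.81.80, Casova, 1,275 units, €40,162.50):
Base rate for 4022.81.80 is 2.5%.
Additional duty on 4022.81.80 from Casova: +10.6%. Applied ad valorem rate: 2.5% + 10.6% = 13.1%.
Duty = €40,162.50 × 13.1% = €5,261.29.
Line 2 (2960.94.77, Quenon, 2,969 pairs, €646,826.34):
Base rate for 2960.94.77 is 8.5% + €3.05/pair.
Origin Quenon qualifies under the Junune–Quenon agreement and 2960.94.77 is covered: preferential rate Free applies instead.
Duty = €646,826.34 × 0% = €0.00.
Line 3 (1515.68.36, Casova, 3,571 m², €402,166.02):
Base rate for 1515.68.36 is 2.5%.
1515.68.36 has an FTA preferential rate, but origin Casova is not Quenon; base rate stands.
Additional duty on 1515.68.36 from Casova: +37.4%. Applied ad valorem rate: 2.5% + 37.4% = 39.9%.
Duty = €402,166.02 × 39.9% = €160,464.24.
Total = €5,261.29 + €0.00 + €160,464.24 = €165,725.53.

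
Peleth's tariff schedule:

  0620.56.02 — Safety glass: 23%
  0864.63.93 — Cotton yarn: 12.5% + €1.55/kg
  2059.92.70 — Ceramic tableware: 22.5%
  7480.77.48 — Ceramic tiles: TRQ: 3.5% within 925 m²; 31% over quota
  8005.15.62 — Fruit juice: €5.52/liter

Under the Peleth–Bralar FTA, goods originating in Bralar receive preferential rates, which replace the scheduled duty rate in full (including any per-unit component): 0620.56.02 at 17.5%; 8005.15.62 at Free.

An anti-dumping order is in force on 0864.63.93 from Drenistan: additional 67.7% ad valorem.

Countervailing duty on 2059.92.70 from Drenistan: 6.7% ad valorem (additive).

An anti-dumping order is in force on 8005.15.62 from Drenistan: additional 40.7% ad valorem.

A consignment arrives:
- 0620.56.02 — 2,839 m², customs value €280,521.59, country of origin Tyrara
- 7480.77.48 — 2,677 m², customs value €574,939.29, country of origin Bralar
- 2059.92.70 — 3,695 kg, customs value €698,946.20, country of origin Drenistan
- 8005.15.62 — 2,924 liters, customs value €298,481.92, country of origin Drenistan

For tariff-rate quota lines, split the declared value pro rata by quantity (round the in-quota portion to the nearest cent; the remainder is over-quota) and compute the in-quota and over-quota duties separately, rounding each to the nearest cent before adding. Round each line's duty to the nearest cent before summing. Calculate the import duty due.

€529,833.94

Line 1 (0620.56.02, Tyrara, 2,839 m², €280,521.59):
Base rate for 0620.56.02 is 23%.
0620.56.02 has an FTA preferential rate, but origin Tyrara is not Bralar; base rate stands.
Duty = €280,521.59 × 23% = €64,519.97.
Line 2 (7480.77.48, Bralar, 2,677 m², €574,939.29):
Code 7480.77.48 is under a tariff-rate quota (threshold 925 m²). In-quota: 925 m² at 3.5%; over-quota: 1,752 m² at 31%.
Pro-rata value split: in-quota = €574,939.29 × 925/2,677 = €198,662.25; over-quota = €574,939.29 − €198,662.25 = €376,277.04.
In-quota duty = €198,662.25 × 3.5% = €6,953.18. Over-quota duty = €376,277.04 × 31% = €116,645.88.
Line duty = €6,953.18 + €116,645.88 = €123,599.06.
Line 3 (2059.92.70, Drenistan, 3,695 kg, €698,946.20):
Base rate for 2059.92.70 is 22.5%.
Additional duty on 2059.92.70 from Drenistan: +6.7%. Applied ad valorem rate: 22.5% + 6.7% = 29.2%.
Duty = €698,946.20 × 29.2% = €204,092.29.
Line 4 (8005.15.62, Drenistan, 2,924 liters, €298,481.92):
Base rate for 8005.15.62 is €5.52/liter.
8005.15.62 has an FTA preferential rate, but origin Drenistan is not Bralar; base rate stands.
Additional duty on 8005.15.62 from Drenistan: +40.7% ad valorem. Applied ad valorem rate = 40.7%.
Duty = €298,481.92 × 40.7% + 2,924 × €5.52 = €137,622.62.
Total = €64,519.97 + €123,599.06 + €204,092.29 + €137,622.62 = €529,833.94.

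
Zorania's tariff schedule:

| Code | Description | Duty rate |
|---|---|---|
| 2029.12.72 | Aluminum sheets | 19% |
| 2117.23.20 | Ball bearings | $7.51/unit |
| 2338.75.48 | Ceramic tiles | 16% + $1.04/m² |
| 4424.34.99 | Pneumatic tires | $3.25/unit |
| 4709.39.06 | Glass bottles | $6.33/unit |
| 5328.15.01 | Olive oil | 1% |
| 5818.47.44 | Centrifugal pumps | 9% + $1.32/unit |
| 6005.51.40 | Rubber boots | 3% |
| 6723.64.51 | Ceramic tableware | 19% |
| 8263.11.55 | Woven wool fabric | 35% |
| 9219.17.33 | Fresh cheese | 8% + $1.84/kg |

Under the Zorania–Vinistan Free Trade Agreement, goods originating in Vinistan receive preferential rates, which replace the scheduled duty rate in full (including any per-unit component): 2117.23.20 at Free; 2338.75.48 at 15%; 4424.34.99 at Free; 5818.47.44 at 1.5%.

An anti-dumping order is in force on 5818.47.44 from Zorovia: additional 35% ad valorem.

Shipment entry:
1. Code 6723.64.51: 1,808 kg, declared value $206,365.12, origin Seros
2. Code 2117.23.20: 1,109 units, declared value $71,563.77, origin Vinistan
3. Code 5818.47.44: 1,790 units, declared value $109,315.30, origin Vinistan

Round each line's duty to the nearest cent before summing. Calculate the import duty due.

Line 1 (6723.64.51, Seros, 1,808 kg, $206,365.12):
Base rate for 6723.64.51 is 19%.
Duty = $206,365.12 × 19% = $39,209.37.
Line 2 (2117.23.20, Vinistan, 1,109 units, $71,563.77):
Base rate for 2117.23.20 is $7.51/unit.
Origin Vinistan qualifies under the Zorania–Vinistan agreement and 2117.23.20 is covered: preferential rate Free applies instead.
Duty = $71,563.77 × 0% = $0.00.
Line 3 (5818.47.44, Vinistan, 1,790 units, $109,315.30):
Base rate for 5818.47.44 is 9% + $1.32/unit.
Origin Vinistan qualifies under the Zorania–Vinistan agreement and 5818.47.44 is covered: preferential rate 1.5% applies instead.
The additional-duty order on 5818.47.44 targets Zorovia, not Vinistan; it does not apply.
Duty = $109,315.30 × 1.5% = $1,639.73.
Total = $39,209.37 + $0.00 + $1,639.73 = $40,849.10.

$40,849.10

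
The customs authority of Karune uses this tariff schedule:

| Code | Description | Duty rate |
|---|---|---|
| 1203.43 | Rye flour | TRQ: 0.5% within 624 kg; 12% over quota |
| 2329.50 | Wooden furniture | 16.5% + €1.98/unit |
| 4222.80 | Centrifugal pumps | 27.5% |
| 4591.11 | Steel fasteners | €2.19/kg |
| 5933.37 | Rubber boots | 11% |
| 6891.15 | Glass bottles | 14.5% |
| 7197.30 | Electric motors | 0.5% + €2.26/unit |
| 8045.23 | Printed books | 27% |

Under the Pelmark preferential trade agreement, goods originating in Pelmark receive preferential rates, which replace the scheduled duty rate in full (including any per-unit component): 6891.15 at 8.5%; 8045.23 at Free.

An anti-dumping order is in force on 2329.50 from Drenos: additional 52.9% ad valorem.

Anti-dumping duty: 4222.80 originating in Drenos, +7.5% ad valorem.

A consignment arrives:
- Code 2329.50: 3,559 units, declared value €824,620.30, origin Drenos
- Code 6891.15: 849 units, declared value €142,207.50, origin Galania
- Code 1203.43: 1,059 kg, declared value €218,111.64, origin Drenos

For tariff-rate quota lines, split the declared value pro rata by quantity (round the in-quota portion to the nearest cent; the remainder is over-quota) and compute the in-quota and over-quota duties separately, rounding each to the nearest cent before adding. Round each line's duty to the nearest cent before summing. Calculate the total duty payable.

Line 1 (2329.50, Drenos, 3,559 units, €824,620.30):
Base rate for 2329.50 is 16.5% + €1.98/unit.
Additional duty on 2329.50 from Drenos: +52.9%. Applied ad valorem rate: 16.5% + 52.9% = 69.4%.
Duty = €824,620.30 × 69.4% + 3,559 × €1.98 = €579,333.31.
Line 2 (6891.15, Galania, 849 units, €142,207.50):
Base rate for 6891.15 is 14.5%.
6891.15 has an FTA preferential rate, but origin Galania is not Pelmark; base rate stands.
Duty = €142,207.50 × 14.5% = €20,620.09.
Line 3 (1203.43, Drenos, 1,059 kg, €218,111.64):
Code 1203.43 is under a tariff-rate quota (threshold 624 kg). In-quota: 624 kg at 0.5%; over-quota: 435 kg at 12%.
Pro-rata value split: in-quota = €218,111.64 × 624/1,059 = €128,519.04; over-quota = €218,111.64 − €128,519.04 = €89,592.60.
In-quota duty = €128,519.04 × 0.5% = €642.60. Over-quota duty = €89,592.60 × 12% = €10,751.11.
Line duty = €642.60 + €10,751.11 = €11,393.71.
Total = €579,333.31 + €20,620.09 + €11,393.71 = €611,347.11.

€611,347.11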